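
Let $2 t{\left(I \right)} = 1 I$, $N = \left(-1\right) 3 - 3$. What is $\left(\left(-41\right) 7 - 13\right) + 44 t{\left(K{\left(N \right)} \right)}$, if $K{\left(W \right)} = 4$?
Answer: $-212$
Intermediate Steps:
$N = -6$ ($N = -3 - 3 = -6$)
$t{\left(I \right)} = \frac{I}{2}$ ($t{\left(I \right)} = \frac{1 I}{2} = \frac{I}{2}$)
$\left(\left(-41\right) 7 - 13\right) + 44 t{\left(K{\left(N \right)} \right)} = \left(\left(-41\right) 7 - 13\right) + 44 \cdot \frac{1}{2} \cdot 4 = \left(-287 - 13\right) + 44 \cdot 2 = -300 + 88 = -212$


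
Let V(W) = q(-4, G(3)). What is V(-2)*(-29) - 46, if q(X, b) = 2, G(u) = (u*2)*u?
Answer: -104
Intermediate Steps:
G(u) = 2*u² (G(u) = (2*u)*u = 2*u²)
V(W) = 2
V(-2)*(-29) - 46 = 2*(-29) - 46 = -58 - 46 = -104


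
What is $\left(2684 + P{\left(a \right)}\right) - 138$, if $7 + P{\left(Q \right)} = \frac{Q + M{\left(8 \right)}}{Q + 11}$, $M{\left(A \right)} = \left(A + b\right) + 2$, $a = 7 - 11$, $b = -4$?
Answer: $\frac{17775}{7} \approx 2539.3$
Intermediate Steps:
$a = -4$
$M{\left(A \right)} = -2 + A$ ($M{\left(A \right)} = \left(A - 4\right) + 2 = \left(-4 + A\right) + 2 = -2 + A$)
$P{\left(Q \right)} = -7 + \frac{6 + Q}{11 + Q}$ ($P{\left(Q \right)} = -7 + \frac{Q + \left(-2 + 8\right)}{Q + 11} = -7 + \frac{Q + 6}{11 + Q} = -7 + \frac{6 + Q}{11 + Q}$)
$\left(2684 + P{\left(a \right)}\right) - 138 = \left(2684 + \frac{-71 - -24}{11 - 4}\right) - 138 = \left(2684 + \frac{-71 + 24}{7}\right) - 138 = \left(2684 + \frac{1}{7} \left(-47\right)\right) - 138 = \left(2684 - \frac{47}{7}\right) - 138 = \frac{18741}{7} - 138 = \frac{17775}{7}$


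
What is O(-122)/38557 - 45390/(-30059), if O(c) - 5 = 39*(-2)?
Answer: 1747907923/1158984863 ≈ 1.5081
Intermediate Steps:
O(c) = -73 (O(c) = 5 + 39*(-2) = 5 - 78 = -73)
O(-122)/38557 - 45390/(-30059) = -73/38557 - 45390/(-30059) = -73*1/38557 - 45390*(-1/30059) = -73/38557 + 45390/30059 = 1747907923/1158984863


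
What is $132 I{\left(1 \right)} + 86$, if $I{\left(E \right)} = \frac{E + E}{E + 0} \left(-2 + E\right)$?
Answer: $-178$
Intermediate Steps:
$I{\left(E \right)} = -4 + 2 E$ ($I{\left(E \right)} = \frac{2 E}{E} \left(-2 + E\right) = 2 \left(-2 + E\right) = -4 + 2 E$)
$132 I{\left(1 \right)} + 86 = 132 \left(-4 + 2 \cdot 1\right) + 86 = 132 \left(-4 + 2\right) + 86 = 132 \left(-2\right) + 86 = -264 + 86 = -178$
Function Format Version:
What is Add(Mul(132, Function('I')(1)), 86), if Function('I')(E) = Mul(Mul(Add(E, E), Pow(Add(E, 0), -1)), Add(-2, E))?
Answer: -178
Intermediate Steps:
Function('I')(E) = Add(-4, Mul(2, E)) (Function('I')(E) = Mul(Mul(Mul(2, E), Pow(E, -1)), Add(-2, E)) = Mul(2, Add(-2, E)) = Add(-4, Mul(2, E)))
Add(Mul(132, Function('I')(1)), 86) = Add(Mul(132, Add(-4, Mul(2, 1))), 86) = Add(Mul(132, Add(-4, 2)), 86) = Add(Mul(132, -2), 86) = Add(-264, 86) = -178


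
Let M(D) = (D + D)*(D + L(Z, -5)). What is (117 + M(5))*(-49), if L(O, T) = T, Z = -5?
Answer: -5733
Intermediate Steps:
M(D) = 2*D*(-5 + D) (M(D) = (D + D)*(D - 5) = (2*D)*(-5 + D) = 2*D*(-5 + D))
(117 + M(5))*(-49) = (117 + 2*5*(-5 + 5))*(-49) = (117 + 2*5*0)*(-49) = (117 + 0)*(-49) = 117*(-49) = -5733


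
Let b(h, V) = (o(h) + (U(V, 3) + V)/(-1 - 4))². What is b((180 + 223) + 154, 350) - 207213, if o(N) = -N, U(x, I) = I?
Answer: 4666719/25 ≈ 1.8667e+5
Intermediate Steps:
b(h, V) = (-⅗ - h - V/5)² (b(h, V) = (-h + (3 + V)/(-1 - 4))² = (-h + (3 + V)/(-5))² = (-h + (3 + V)*(-⅕))² = (-h + (-⅗ - V/5))² = (-⅗ - h - V/5)²)
b((180 + 223) + 154, 350) - 207213 = (3 + 350 + 5*((180 + 223) + 154))²/25 - 207213 = (3 + 350 + 5*(403 + 154))²/25 - 207213 = (3 + 350 + 5*557)²/25 - 207213 = (3 + 350 + 2785)²/25 - 207213 = (1/25)*3138² - 207213 = (1/25)*9847044 - 207213 = 9847044/25 - 207213 = 4666719/25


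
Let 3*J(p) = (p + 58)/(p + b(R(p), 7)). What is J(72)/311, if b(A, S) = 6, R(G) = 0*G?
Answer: 5/2799 ≈ 0.0017864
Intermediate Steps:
R(G) = 0
J(p) = (58 + p)/(3*(6 + p)) (J(p) = ((p + 58)/(p + 6))/3 = ((58 + p)/(6 + p))/3 = (58 + p)/(3*(6 + p)))
J(72)/311 = ((58 + 72)/(3*(6 + 72)))/311 = ((1/3)*130/78)*(1/311) = ((1/3)*(1/78)*130)*(1/311) = (5/9)*(1/311) = 5/2799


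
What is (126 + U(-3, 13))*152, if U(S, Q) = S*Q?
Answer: 13224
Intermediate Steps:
U(S, Q) = Q*S
(126 + U(-3, 13))*152 = (126 + 13*(-3))*152 = (126 - 39)*152 = 87*152 = 13224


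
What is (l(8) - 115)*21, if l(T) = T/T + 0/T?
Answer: -2394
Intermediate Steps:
l(T) = 1 (l(T) = 1 + 0 = 1)
(l(8) - 115)*21 = (1 - 115)*21 = -114*21 = -2394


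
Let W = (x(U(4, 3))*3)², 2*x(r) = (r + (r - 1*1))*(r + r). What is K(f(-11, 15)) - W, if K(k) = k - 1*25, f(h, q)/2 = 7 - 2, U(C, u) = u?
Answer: -2040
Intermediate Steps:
f(h, q) = 10 (f(h, q) = 2*(7 - 2) = 2*5 = 10)
x(r) = r*(-1 + 2*r) (x(r) = ((r + (r - 1*1))*(r + r))/2 = ((r + (r - 1))*(2*r))/2 = ((r + (-1 + r))*(2*r))/2 = ((-1 + 2*r)*(2*r))/2 = (2*r*(-1 + 2*r))/2 = r*(-1 + 2*r))
K(k) = -25 + k (K(k) = k - 25 = -25 + k)
W = 2025 (W = ((3*(-1 + 2*3))*3)² = ((3*(-1 + 6))*3)² = ((3*5)*3)² = (15*3)² = 45² = 2025)
K(f(-11, 15)) - W = (-25 + 10) - 1*2025 = -15 - 2025 = -2040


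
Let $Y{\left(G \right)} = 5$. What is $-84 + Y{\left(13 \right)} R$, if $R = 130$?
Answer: $566$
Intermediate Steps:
$-84 + Y{\left(13 \right)} R = -84 + 5 \cdot 130 = -84 + 650 = 566$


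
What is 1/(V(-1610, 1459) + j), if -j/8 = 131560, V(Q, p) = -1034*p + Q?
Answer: -1/2562696 ≈ -3.9021e-7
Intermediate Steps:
V(Q, p) = Q - 1034*p
j = -1052480 (j = -8*131560 = -1052480)
1/(V(-1610, 1459) + j) = 1/((-1610 - 1034*1459) - 1052480) = 1/((-1610 - 1508606) - 1052480) = 1/(-1510216 - 1052480) = 1/(-2562696) = -1/2562696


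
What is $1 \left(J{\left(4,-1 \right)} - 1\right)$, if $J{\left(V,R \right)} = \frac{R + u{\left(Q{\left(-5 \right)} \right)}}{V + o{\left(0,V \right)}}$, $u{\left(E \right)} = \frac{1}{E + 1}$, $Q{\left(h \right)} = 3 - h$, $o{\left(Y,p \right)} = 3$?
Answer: $- \frac{71}{63} \approx -1.127$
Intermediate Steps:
$u{\left(E \right)} = \frac{1}{1 + E}$
$J{\left(V,R \right)} = \frac{\frac{1}{9} + R}{3 + V}$ ($J{\left(V,R \right)} = \frac{R + \frac{1}{1 + \left(3 - -5\right)}}{V + 3} = \frac{R + \frac{1}{1 + \left(3 + 5\right)}}{3 + V} = \frac{R + \frac{1}{1 + 8}}{3 + V} = \frac{R + \frac{1}{9}}{3 + V} = \frac{\frac{1}{9} + R}{3 + V}$)
$1 \left(J{\left(4,-1 \right)} - 1\right) = 1 \left(\frac{\frac{1}{9} - 1}{3 + 4} - 1\right) = 1 \left(\frac{1}{7} \left(- \frac{8}{9}\right) - 1\right) = 1 \left(- \frac{8}{63} - 1\right) = 1 \left(- \frac{71}{63}\right) = - \frac{71}{63}$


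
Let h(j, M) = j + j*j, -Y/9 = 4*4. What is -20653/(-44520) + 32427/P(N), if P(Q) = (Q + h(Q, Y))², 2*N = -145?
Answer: 192355813577/413539379400 ≈ 0.46515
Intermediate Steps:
Y = -144 (Y = -36*4 = -9*16 = -144)
N = -145/2 (N = (½)*(-145) = -145/2 ≈ -72.500)
h(j, M) = j + j²
P(Q) = (Q + Q*(1 + Q))²
-20653/(-44520) + 32427/P(N) = -20653/(-44520) + 32427/(((-145/2)²*(2 - 145/2)²)) = -20653*(-1/44520) + 32427/((21025*(-141/2)²/4)) = 20653/44520 + 32427/(((21025/4)*(19881/4))) = 20653/44520 + 32427/(417998025/16) = 20653/44520 + 32427*(16/417998025) = 20653/44520 + 57648/46444225 = 192355813577/413539379400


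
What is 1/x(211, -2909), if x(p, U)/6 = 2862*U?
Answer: -1/49953348 ≈ -2.0019e-8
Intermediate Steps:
x(p, U) = 17172*U (x(p, U) = 6*(2862*U) = 17172*U)
1/x(211, -2909) = 1/(17172*(-2909)) = 1/(-49953348) = -1/49953348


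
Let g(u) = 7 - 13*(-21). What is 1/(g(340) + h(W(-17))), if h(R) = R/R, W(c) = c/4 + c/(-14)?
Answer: 1/281 ≈ 0.0035587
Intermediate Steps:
g(u) = 280 (g(u) = 7 + 273 = 280)
W(c) = 5*c/28 (W(c) = c*(¼) + c*(-1/14) = c/4 - c/14 = 5*c/28)
h(R) = 1
1/(g(340) + h(W(-17))) = 1/(280 + 1) = 1/281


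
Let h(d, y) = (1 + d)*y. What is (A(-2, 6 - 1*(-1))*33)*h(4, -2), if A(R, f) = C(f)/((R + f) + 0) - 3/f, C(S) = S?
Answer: -2244/7 ≈ -320.57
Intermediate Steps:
h(d, y) = y*(1 + d)
A(R, f) = -3/f + f/(R + f) (A(R, f) = f/((R + f) + 0) - 3/f = f/(R + f) - 3/f = -3/f + f/(R + f))
(A(-2, 6 - 1*(-1))*33)*h(4, -2) = ((((6 - 1*(-1))**2 - 3*(-2) - 3*(6 - 1*(-1)))/((6 - 1*(-1))*(-2 + (6 - 1*(-1)))))*33)*(-2*(1 + 4)) = ((((6 + 1)**2 + 6 - 3*(6 + 1))/((6 + 1)*(-2 + (6 + 1))))*33)*(-2*5) = (((7**2 + 6 - 3*7)/(7*(-2 + 7)))*33)*(-10) = (((1/7)*(49 + 6 - 21)/5)*33)*(-10) = (((1/7)*(1/5)*34)*33)*(-10) = ((34/35)*33)*(-10) = (1122/35)*(-10) = -2244/7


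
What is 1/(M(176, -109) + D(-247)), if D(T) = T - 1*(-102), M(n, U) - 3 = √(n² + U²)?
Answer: 142/22693 + √42857/22693 ≈ 0.015380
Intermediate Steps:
M(n, U) = 3 + √(U² + n²) (M(n, U) = 3 + √(n² + U²) = 3 + √(U² + n²))
D(T) = 102 + T (D(T) = T + 102 = 102 + T)
1/(M(176, -109) + D(-247)) = 1/((3 + √((-109)² + 176²)) + (102 - 247)) = 1/((3 + √(11881 + 30976)) - 145) = 1/((3 + √42857) - 145) = 1/(-142 + √42857)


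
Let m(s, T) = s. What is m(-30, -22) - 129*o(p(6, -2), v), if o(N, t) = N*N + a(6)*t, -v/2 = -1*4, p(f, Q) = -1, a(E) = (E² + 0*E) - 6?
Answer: -31119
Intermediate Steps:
a(E) = -6 + E² (a(E) = (E² + 0) - 6 = E² - 6 = -6 + E²)
v = 8 (v = -(-2)*4 = -2*(-4) = 8)
o(N, t) = N² + 30*t (o(N, t) = N*N + (-6 + 6²)*t = N² + (-6 + 36)*t = N² + 30*t)
m(-30, -22) - 129*o(p(6, -2), v) = -30 - 129*((-1)² + 30*8) = -30 - 129*(1 + 240) = -30 - 129*241 = -30 - 31089 = -31119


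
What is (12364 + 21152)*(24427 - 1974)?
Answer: 752534748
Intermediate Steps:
(12364 + 21152)*(24427 - 1974) = 33516*22453 = 752534748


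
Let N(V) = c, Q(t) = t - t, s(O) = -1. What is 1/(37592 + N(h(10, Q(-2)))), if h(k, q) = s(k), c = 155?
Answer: 1/37747 ≈ 2.6492e-5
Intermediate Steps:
Q(t) = 0
h(k, q) = -1
N(V) = 155
1/(37592 + N(h(10, Q(-2)))) = 1/(37592 + 155) = 1/37747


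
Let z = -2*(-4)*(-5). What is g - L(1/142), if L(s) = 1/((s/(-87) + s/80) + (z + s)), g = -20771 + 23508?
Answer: 108183193241/39525833 ≈ 2737.0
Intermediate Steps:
z = -40 (z = 8*(-5) = -40)
g = 2737
L(s) = 1/(-40 + 6967*s/6960) (L(s) = 1/((s/(-87) + s/80) + (-40 + s)) = 1/((s*(-1/87) + s*(1/80)) + (-40 + s)) = 1/((-s/87 + s/80) + (-40 + s)) = 1/(7*s/6960 + (-40 + s)) = 1/(-40 + 6967*s/6960))
g - L(1/142) = 2737 - 6960/(-278400 + 6967/142) = 2737 - 6960/(-39525833/142) = 2737 - 6960*(-142)/39525833 = 2737 - 1*(-988320/39525833) = 2737 + 988320/39525833 = 108183193241/39525833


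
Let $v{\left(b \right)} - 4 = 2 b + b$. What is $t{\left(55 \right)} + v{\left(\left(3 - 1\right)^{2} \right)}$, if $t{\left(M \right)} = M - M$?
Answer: $16$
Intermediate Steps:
$t{\left(M \right)} = 0$
$v{\left(b \right)} = 4 + 3 b$ ($v{\left(b \right)} = 4 + \left(2 b + b\right) = 4 + 3 b$)
$t{\left(55 \right)} + v{\left(\left(3 - 1\right)^{2} \right)} = 0 + \left(4 + 3 \left(3 - 1\right)^{2}\right) = 0 + \left(4 + 3 \cdot 2^{2}\right) = 0 + \left(4 + 3 \cdot 4\right) = 0 + \left(4 + 12\right) = 0 + 16 = 16$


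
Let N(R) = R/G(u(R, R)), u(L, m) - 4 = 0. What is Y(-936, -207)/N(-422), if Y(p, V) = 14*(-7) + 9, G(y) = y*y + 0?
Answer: 712/211 ≈ 3.3744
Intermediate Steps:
u(L, m) = 4 (u(L, m) = 4 + 0 = 4)
G(y) = y**2 (G(y) = y**2 + 0 = y**2)
Y(p, V) = -89 (Y(p, V) = -98 + 9 = -89)
N(R) = R/16 (N(R) = R/(4**2) = R/16)
Y(-936, -207)/N(-422) = -89/((1/16)*(-422)) = -89/(-211/8) = -89*(-8/211) = 712/211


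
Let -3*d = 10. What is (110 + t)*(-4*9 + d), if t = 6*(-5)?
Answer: -9440/3 ≈ -3146.7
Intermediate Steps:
d = -10/3 (d = -⅓*10 = -10/3 ≈ -3.3333)
t = -30
(110 + t)*(-4*9 + d) = (110 - 30)*(-4*9 - 10/3) = 80*(-36 - 10/3) = 80*(-118/3) = -9440/3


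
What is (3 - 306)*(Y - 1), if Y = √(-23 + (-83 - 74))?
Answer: 303 - 1818*I*√5 ≈ 303.0 - 4065.2*I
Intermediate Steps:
Y = 6*I*√5 (Y = √(-23 - 157) = √(-180) = 6*I*√5 ≈ 13.416*I)
(3 - 306)*(Y - 1) = (3 - 306)*(6*I*√5 - 1) = -303*(-1 + 6*I*√5) = 303 - 1818*I*√5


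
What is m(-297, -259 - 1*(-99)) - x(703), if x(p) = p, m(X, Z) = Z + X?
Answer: -1160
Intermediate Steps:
m(X, Z) = X + Z
m(-297, -259 - 1*(-99)) - x(703) = (-297 + (-259 - 1*(-99))) - 1*703 = (-297 + (-259 + 99)) - 703 = (-297 - 160) - 703 = -457 - 703 = -1160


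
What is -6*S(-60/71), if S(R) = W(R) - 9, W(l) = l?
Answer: 4194/71 ≈ 59.070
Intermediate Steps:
S(R) = -9 + R (S(R) = R - 9 = -9 + R)
-6*S(-60/71) = -6*(-9 - 60/71) = -6*(-699/71) = 4194/71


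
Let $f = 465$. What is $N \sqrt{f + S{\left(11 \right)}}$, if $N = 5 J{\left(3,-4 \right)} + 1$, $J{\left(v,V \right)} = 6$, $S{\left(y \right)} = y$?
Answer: $62 \sqrt{119} \approx 676.34$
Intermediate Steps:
$N = 31$ ($N = 5 \cdot 6 + 1 = 30 + 1 = 31$)
$N \sqrt{f + S{\left(11 \right)}} = 31 \sqrt{465 + 11} = 31 \sqrt{476} = 31 \cdot 2 \sqrt{119} = 62 \sqrt{119}$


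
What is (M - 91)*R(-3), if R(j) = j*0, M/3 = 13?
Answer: 0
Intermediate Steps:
M = 39 (M = 3*13 = 39)
R(j) = 0
(M - 91)*R(-3) = (39 - 91)*0 = -52*0 = 0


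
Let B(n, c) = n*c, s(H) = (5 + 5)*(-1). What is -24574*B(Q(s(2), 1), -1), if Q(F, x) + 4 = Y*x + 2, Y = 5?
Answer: 73722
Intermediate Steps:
s(H) = -10 (s(H) = 10*(-1) = -10)
Q(F, x) = -2 + 5*x (Q(F, x) = -4 + (5*x + 2) = -4 + (2 + 5*x) = -2 + 5*x)
B(n, c) = c*n
-24574*B(Q(s(2), 1), -1) = -(-24574)*(-2 + 5*1) = -(-24574)*(-2 + 5) = -(-24574)*3 = -24574*(-3) = 73722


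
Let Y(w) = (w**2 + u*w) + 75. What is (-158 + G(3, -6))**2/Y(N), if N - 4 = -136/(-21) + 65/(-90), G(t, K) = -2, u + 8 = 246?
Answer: 406425600/39556393 ≈ 10.275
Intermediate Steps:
u = 238 (u = -8 + 246 = 238)
N = 1229/126 (N = 4 + (-136/(-21) + 65/(-90)) = 4 + (-136*(-1/21) + 65*(-1/90)) = 4 + (136/21 - 13/18) = 4 + 725/126 = 1229/126 ≈ 9.7540)
Y(w) = 75 + w**2 + 238*w (Y(w) = (w**2 + 238*w) + 75 = 75 + w**2 + 238*w)
(-158 + G(3, -6))**2/Y(N) = (-158 - 2)**2/(75 + (1229/126)**2 + 238*(1229/126)) = (-160)**2/(75 + 1510441/15876 + 20893/9) = 25600/(39556393/15876) = 25600*(15876/39556393) = 406425600/39556393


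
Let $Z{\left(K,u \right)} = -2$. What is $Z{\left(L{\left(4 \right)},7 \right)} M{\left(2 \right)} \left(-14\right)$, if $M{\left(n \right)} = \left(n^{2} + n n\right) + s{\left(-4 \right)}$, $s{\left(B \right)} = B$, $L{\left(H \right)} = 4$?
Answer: $112$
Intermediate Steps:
$M{\left(n \right)} = -4 + 2 n^{2}$ ($M{\left(n \right)} = \left(n^{2} + n n\right) - 4 = \left(n^{2} + n^{2}\right) - 4 = 2 n^{2} - 4 = -4 + 2 n^{2}$)
$Z{\left(L{\left(4 \right)},7 \right)} M{\left(2 \right)} \left(-14\right) = - 2 \left(-4 + 2 \cdot 2^{2}\right) \left(-14\right) = - 2 \left(-4 + 2 \cdot 4\right) \left(-14\right) = - 2 \left(-4 + 8\right) \left(-14\right) = \left(-2\right) 4 \left(-14\right) = \left(-8\right) \left(-14\right) = 112$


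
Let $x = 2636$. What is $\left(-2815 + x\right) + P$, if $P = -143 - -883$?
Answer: $561$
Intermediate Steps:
$P = 740$ ($P = -143 + 883 = 740$)
$\left(-2815 + x\right) + P = \left(-2815 + 2636\right) + 740 = -179 + 740 = 561$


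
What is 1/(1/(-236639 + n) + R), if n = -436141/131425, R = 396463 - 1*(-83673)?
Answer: 31100716716/14932573721021951 ≈ 2.0827e-6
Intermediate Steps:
R = 480136 (R = 396463 + 83673 = 480136)
n = -436141/131425 (n = -436141*1/131425 = -436141/131425 ≈ -3.3186)
1/(1/(-236639 + n) + R) = 1/(1/(-236639 - 436141/131425) + 480136) = 1/(1/(-31100716716/131425) + 480136) = 1/(-131425/31100716716 + 480136) = 1/(14932573721021951/31100716716) = 31100716716/14932573721021951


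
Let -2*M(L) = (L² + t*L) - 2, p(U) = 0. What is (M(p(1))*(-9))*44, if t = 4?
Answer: -396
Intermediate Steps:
M(L) = 1 - 2*L - L²/2 (M(L) = -((L² + 4*L) - 2)/2 = -(-2 + L² + 4*L)/2 = 1 - 2*L - L²/2)
(M(p(1))*(-9))*44 = ((1 - 2*0 - ½*0²)*(-9))*44 = ((1 + 0 - ½*0)*(-9))*44 = ((1 + 0 + 0)*(-9))*44 = (1*(-9))*44 = -9*44 = -396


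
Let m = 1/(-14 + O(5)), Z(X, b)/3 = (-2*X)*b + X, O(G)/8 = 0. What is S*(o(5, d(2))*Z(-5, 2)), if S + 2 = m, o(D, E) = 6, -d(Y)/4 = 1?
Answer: -3915/7 ≈ -559.29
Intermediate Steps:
O(G) = 0 (O(G) = 8*0 = 0)
Z(X, b) = 3*X - 6*X*b (Z(X, b) = 3*((-2*X)*b + X) = 3*(-2*X*b + X) = 3*(X - 2*X*b) = 3*X - 6*X*b)
d(Y) = -4 (d(Y) = -4*1 = -4)
m = -1/14 (m = 1/(-14 + 0) = 1/(-14) = -1/14 ≈ -0.071429)
S = -29/14 (S = -2 - 1/14 = -29/14 ≈ -2.0714)
S*(o(5, d(2))*Z(-5, 2)) = -87*3*(-5)*(1 - 2*2)/7 = -87*3*(-5)*(1 - 4)/7 = -87*3*(-5)*(-3)/7 = -87*45/7 = -29/14*270 = -3915/7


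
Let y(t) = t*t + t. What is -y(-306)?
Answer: -93330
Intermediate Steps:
y(t) = t + t² (y(t) = t² + t = t + t²)
-y(-306) = -(-306)*(1 - 306) = -(-306)*(-305) = -1*93330 = -93330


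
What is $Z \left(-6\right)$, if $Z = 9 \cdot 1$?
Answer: $-54$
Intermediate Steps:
$Z = 9$
$Z \left(-6\right) = 9 \left(-6\right) = -54$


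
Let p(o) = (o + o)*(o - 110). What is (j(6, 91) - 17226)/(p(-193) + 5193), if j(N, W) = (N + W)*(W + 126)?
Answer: 3823/122151 ≈ 0.031297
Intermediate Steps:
p(o) = 2*o*(-110 + o) (p(o) = (2*o)*(-110 + o) = 2*o*(-110 + o))
j(N, W) = (126 + W)*(N + W) (j(N, W) = (N + W)*(126 + W) = (126 + W)*(N + W))
(j(6, 91) - 17226)/(p(-193) + 5193) = ((91² + 126*6 + 126*91 + 6*91) - 17226)/(2*(-193)*(-110 - 193) + 5193) = ((8281 + 756 + 11466 + 546) - 17226)/(2*(-193)*(-303) + 5193) = (21049 - 17226)/(116958 + 5193) = 3823/122151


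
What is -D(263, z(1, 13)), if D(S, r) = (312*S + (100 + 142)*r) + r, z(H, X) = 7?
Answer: -83757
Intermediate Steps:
D(S, r) = 243*r + 312*S (D(S, r) = (312*S + 242*r) + r = (242*r + 312*S) + r = 243*r + 312*S)
-D(263, z(1, 13)) = -(243*7 + 312*263) = -(1701 + 82056) = -1*83757 = -83757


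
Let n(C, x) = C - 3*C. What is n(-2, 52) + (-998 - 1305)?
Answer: -2299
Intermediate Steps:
n(C, x) = -2*C
n(-2, 52) + (-998 - 1305) = -2*(-2) + (-998 - 1305) = 4 - 2303 = -2299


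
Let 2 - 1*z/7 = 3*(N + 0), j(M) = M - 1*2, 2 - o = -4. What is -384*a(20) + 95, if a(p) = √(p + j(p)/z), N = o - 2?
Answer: 95 - 384*√24185/35 ≈ -1611.2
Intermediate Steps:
o = 6 (o = 2 - 1*(-4) = 2 + 4 = 6)
j(M) = -2 + M (j(M) = M - 2 = -2 + M)
N = 4 (N = 6 - 2 = 4)
z = -70 (z = 14 - 21*(4 + 0) = 14 - 21*4 = 14 - 7*12 = 14 - 84 = -70)
a(p) = √(1/35 + 69*p/70) (a(p) = √(p + (-2 + p)/(-70)) = √(p + (-2 + p)*(-1/70)) = √(p + (1/35 - p/70)) = √(1/35 + 69*p/70))
-384*a(20) + 95 = -192*√(140 + 4830*20)/35 + 95 = -192*√(140 + 96600)/35 + 95 = -192*√96740/35 + 95 = -192*2*√24185/35 + 95 = -384*√24185/35 + 95 = 95 - 384*√24185/35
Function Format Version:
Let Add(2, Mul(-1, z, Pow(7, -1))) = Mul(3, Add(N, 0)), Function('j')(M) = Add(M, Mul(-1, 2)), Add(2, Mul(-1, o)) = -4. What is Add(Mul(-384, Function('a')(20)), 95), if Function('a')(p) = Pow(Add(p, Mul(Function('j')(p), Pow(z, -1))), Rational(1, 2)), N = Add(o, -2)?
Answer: Add(95, Mul(Rational(-384, 35), Pow(24185, Rational(1, 2)))) ≈ -1611.2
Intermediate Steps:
o = 6 (o = Add(2, Mul(-1, -4)) = Add(2, 4) = 6)
Function('j')(M) = Add(-2, M) (Function('j')(M) = Add(M, -2) = Add(-2, M))
N = 4 (N = Add(6, -2) = 4)
z = -70 (z = Add(14, Mul(-7, Mul(3, Add(4, 0)))) = Add(14, Mul(-7, Mul(3, 4))) = Add(14, Mul(-7, 12)) = Add(14, -84) = -70)
Function('a')(p) = Pow(Add(Rational(1, 35), Mul(Rational(69, 70), p)), Rational(1, 2)) (Function('a')(p) = Pow(Add(p, Mul(Add(-2, p), Pow(-70, -1))), Rational(1, 2)) = Pow(Add(p, Mul(Add(-2, p), Rational(-1, 70))), Rational(1, 2)) = Pow(Add(p, Add(Rational(1, 35), Mul(Rational(-1, 70), p))), Rational(1, 2)) = Pow(Add(Rational(1, 35), Mul(Rational(69, 70), p)), Rational(1, 2)))
Add(Mul(-384, Function('a')(20)), 95) = Add(Mul(-384, Mul(Rational(1, 70), Pow(Add(140, Mul(4830, 20)), Rational(1, 2)))), 95) = Add(Mul(-384, Mul(Rational(1, 70), Pow(Add(140, 96600), Rational(1, 2)))), 95) = Add(Mul(-384, Mul(Rational(1, 70), Pow(96740, Rational(1, 2)))), 95) = Add(Mul(-384, Mul(Rational(1, 70), Mul(2, Pow(24185, Rational(1, 2))))), 95) = Add(Mul(-384, Mul(Rational(1, 35), Pow(24185, Rational(1, 2)))), 95) = Add(Mul(Rational(-384, 35), Pow(24185, Rational(1, 2))), 95) = Add(95, Mul(Rational(-384, 35), Pow(24185, Rational(1, 2))))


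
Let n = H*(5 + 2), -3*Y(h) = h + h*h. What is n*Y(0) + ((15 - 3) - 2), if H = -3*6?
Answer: 10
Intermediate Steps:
H = -18
Y(h) = -h/3 - h²/3 (Y(h) = -(h + h*h)/3 = -(h + h²)/3 = -h/3 - h²/3)
n = -126 (n = -18*(5 + 2) = -18*7 = -126)
n*Y(0) + ((15 - 3) - 2) = -(-42)*0*(1 + 0) + ((15 - 3) - 2) = -(-42)*0 + (12 - 2) = -126*0 + 10 = 0 + 10 = 10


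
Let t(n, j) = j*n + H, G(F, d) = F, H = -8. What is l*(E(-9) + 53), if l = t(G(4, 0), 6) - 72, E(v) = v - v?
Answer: -2968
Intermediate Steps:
t(n, j) = -8 + j*n (t(n, j) = j*n - 8 = -8 + j*n)
E(v) = 0
l = -56 (l = (-8 + 6*4) - 72 = (-8 + 24) - 72 = 16 - 72 = -56)
l*(E(-9) + 53) = -56*(0 + 53) = -56*53 = -2968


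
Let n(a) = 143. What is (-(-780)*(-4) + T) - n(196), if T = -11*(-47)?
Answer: -2746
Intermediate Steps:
T = 517
(-(-780)*(-4) + T) - n(196) = (-(-780)*(-4) + 517) - 1*143 = (-1*3120 + 517) - 143 = (-3120 + 517) - 143 = -2603 - 143 = -2746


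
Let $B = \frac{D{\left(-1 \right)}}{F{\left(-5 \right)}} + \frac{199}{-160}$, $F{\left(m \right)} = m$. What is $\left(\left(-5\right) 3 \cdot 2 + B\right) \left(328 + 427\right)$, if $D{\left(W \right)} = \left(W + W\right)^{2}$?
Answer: $- \frac{774177}{32} \approx -24193.0$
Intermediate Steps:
$D{\left(W \right)} = 4 W^{2}$ ($D{\left(W \right)} = \left(2 W\right)^{2} = 4 W^{2}$)
$B = - \frac{327}{160}$ ($B = \frac{4 \left(-1\right)^{2}}{-5} + \frac{199}{-160} = 4 \cdot 1 \left(- \frac{1}{5}\right) + 199 \left(- \frac{1}{160}\right) = 4 \left(- \frac{1}{5}\right) - \frac{199}{160} = - \frac{4}{5} - \frac{199}{160} = - \frac{327}{160} \approx -2.0438$)
$\left(\left(-5\right) 3 \cdot 2 + B\right) \left(328 + 427\right) = \left(\left(-5\right) 3 \cdot 2 - \frac{327}{160}\right) \left(328 + 427\right) = \left(\left(-15\right) 2 - \frac{327}{160}\right) 755 = \left(-30 - \frac{327}{160}\right) 755 = \left(- \frac{5127}{160}\right) 755 = - \frac{774177}{32}$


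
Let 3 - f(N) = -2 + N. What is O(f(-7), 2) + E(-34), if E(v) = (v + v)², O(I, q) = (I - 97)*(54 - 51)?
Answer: 4369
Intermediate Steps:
f(N) = 5 - N (f(N) = 3 - (-2 + N) = 3 + (2 - N) = 5 - N)
O(I, q) = -291 + 3*I (O(I, q) = (-97 + I)*3 = -291 + 3*I)
E(v) = 4*v² (E(v) = (2*v)² = 4*v²)
O(f(-7), 2) + E(-34) = (-291 + 3*(5 - 1*(-7))) + 4*(-34)² = (-291 + 3*(5 + 7)) + 4*1156 = (-291 + 3*12) + 4624 = (-291 + 36) + 4624 = -255 + 4624 = 4369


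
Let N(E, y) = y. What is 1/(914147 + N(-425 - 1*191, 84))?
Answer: 1/914231 ≈ 1.0938e-6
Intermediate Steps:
1/(914147 + N(-425 - 1*191, 84)) = 1/(914147 + 84) = 1/914231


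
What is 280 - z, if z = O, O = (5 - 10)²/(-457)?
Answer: 127985/457 ≈ 280.05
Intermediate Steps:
O = -25/457 (O = (-5)²*(-1/457) = 25*(-1/457) = -25/457 ≈ -0.054705)
z = -25/457 ≈ -0.054705
280 - z = 280 - 1*(-25/457) = 280 + 25/457 = 127985/457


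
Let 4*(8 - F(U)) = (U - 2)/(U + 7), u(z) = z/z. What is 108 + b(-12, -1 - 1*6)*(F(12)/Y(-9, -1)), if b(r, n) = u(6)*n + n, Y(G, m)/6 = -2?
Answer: 26717/228 ≈ 117.18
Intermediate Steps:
u(z) = 1
Y(G, m) = -12 (Y(G, m) = 6*(-2) = -12)
F(U) = 8 - (-2 + U)/(4*(7 + U)) (F(U) = 8 - (U - 2)/(4*(U + 7)) = 8 - (-2 + U)/(4*(7 + U)))
b(r, n) = 2*n (b(r, n) = 1*n + n = n + n = 2*n)
108 + b(-12, -1 - 1*6)*(F(12)/Y(-9, -1)) = 108 + (2*(-1 - 1*6))*(((226 + 31*12)/(4*(7 + 12)))/(-12)) = 108 + (2*(-1 - 6))*(((¼)*(226 + 372)/19)*(-1/12)) = 108 + (2*(-7))*(((¼)*(1/19)*598)*(-1/12)) = 108 - 2093*(-1)/(19*12) = 108 - 14*(-299/456) = 108 + 2093/228 = 26717/228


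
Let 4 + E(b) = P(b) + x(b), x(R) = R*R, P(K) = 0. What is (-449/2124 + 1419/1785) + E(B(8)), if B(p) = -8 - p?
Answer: 319210057/1263780 ≈ 252.58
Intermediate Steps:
x(R) = R²
E(b) = -4 + b² (E(b) = -4 + (0 + b²) = -4 + b²)
(-449/2124 + 1419/1785) + E(B(8)) = (-449/2124 + 1419/1785) + (-4 + (-8 - 1*8)²) = (-449*1/2124 + 1419*(1/1785)) + (-4 + (-8 - 8)²) = (-449/2124 + 473/595) + (-4 + (-16)²) = 737497/1263780 + (-4 + 256) = 737497/1263780 + 252 = 319210057/1263780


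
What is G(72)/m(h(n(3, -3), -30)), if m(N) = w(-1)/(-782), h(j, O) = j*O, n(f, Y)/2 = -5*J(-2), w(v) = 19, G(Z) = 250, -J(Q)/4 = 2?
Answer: -195500/19 ≈ -10289.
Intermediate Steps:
J(Q) = -8 (J(Q) = -4*2 = -8)
n(f, Y) = 80 (n(f, Y) = 2*(-5*(-8)) = 2*40 = 80)
h(j, O) = O*j
m(N) = -19/782 (m(N) = 19/(-782) = 19*(-1/782) = -19/782)
G(72)/m(h(n(3, -3), -30)) = 250/(-19/782) = 250*(-782/19) = -195500/19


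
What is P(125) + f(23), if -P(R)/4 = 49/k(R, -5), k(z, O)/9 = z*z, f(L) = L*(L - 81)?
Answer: -187593946/140625 ≈ -1334.0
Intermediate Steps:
f(L) = L*(-81 + L)
k(z, O) = 9*z² (k(z, O) = 9*(z*z) = 9*z²)
P(R) = -196/(9*R²)
P(125) + f(23) = -196/9/125² + 23*(-81 + 23) = -196/9*1/15625 + 23*(-58) = -196/140625 - 1334 = -187593946/140625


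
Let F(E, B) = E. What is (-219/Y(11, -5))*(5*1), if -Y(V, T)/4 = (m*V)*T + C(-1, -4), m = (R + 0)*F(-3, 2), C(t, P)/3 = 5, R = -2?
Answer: -73/84 ≈ -0.86905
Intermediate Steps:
C(t, P) = 15 (C(t, P) = 3*5 = 15)
m = 6 (m = (-2 + 0)*(-3) = -2*(-3) = 6)
Y(V, T) = -60 - 24*T*V (Y(V, T) = -4*((6*V)*T + 15) = -4*(6*T*V + 15) = -4*(15 + 6*T*V) = -60 - 24*T*V)
(-219/Y(11, -5))*(5*1) = (-219/(-60 - 24*(-5)*11))*(5*1) = -219/(-60 + 1320)*5 = -219/1260*5 = -219*1/1260*5 = -73/420*5 = -73/84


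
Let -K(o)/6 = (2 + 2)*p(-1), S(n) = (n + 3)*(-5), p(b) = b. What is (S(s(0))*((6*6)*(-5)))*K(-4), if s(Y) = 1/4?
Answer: 70200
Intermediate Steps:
s(Y) = ¼
S(n) = -15 - 5*n (S(n) = (3 + n)*(-5) = -15 - 5*n)
K(o) = 24 (K(o) = -6*(2 + 2)*(-1) = -24*(-1) = -6*(-4) = 24)
(S(s(0))*((6*6)*(-5)))*K(-4) = ((-15 - 5*¼)*((6*6)*(-5)))*24 = ((-15 - 5/4)*(36*(-5)))*24 = -65/4*(-180)*24 = 2925*24 = 70200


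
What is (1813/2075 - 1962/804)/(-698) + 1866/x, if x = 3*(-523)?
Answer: -120489265891/101503264700 ≈ -1.1870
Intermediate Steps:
x = -1569
(1813/2075 - 1962/804)/(-698) + 1866/x = (1813/2075 - 1962/804)/(-698) + 1866/(-1569) = (1813*(1/2075) - 1962*1/804)*(-1/698) + 1866*(-1/1569) = (1813/2075 - 327/134)*(-1/698) - 622/523 = -435583/278050*(-1/698) - 622/523 = 435583/194078900 - 622/523 = -120489265891/101503264700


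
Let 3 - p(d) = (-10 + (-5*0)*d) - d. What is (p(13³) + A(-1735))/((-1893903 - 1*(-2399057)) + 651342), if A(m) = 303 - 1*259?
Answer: 1127/578248 ≈ 0.0019490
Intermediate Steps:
A(m) = 44 (A(m) = 303 - 259 = 44)
p(d) = 13 + d (p(d) = 3 - ((-10 + (-5*0)*d) - d) = 3 - ((-10 + 0*d) - d) = 3 - ((-10 + 0) - d) = 3 - (-10 - d) = 3 + (10 + d) = 13 + d)
(p(13³) + A(-1735))/((-1893903 - 1*(-2399057)) + 651342) = ((13 + 13³) + 44)/((-1893903 - 1*(-2399057)) + 651342) = ((13 + 2197) + 44)/((-1893903 + 2399057) + 651342) = (2210 + 44)/(505154 + 651342) = 2254/1156496 = 2254*(1/1156496) = 1127/578248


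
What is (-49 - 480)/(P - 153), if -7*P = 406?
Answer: 529/211 ≈ 2.5071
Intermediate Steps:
P = -58 (P = -⅐*406 = -58)
(-49 - 480)/(P - 153) = (-49 - 480)/(-58 - 153) = -529/(-211) = -529*(-1/211) = 529/211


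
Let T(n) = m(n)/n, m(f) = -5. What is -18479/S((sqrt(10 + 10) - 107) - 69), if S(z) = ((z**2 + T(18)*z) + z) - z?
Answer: -46467958644/77865553811 - 1054578051*sqrt(5)/77865553811 ≈ -0.62706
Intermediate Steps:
T(n) = -5/n
S(z) = z**2 - 5*z/18 (S(z) = ((z**2 + (-5/18)*z) + z) - z = ((z**2 + (-5*1/18)*z) + z) - z = ((z**2 - 5*z/18) + z) - z = (z**2 + 13*z/18) - z = z**2 - 5*z/18)
-18479/S((sqrt(10 + 10) - 107) - 69) = -18479*18/((-5 + 18*((sqrt(10 + 10) - 107) - 69))*((sqrt(10 + 10) - 107) - 69)) = -18479*18/((-5 + 18*((sqrt(20) - 107) - 69))*((sqrt(20) - 107) - 69)) = -18479*18/((-5 + 18*((2*sqrt(5) - 107) - 69))*((2*sqrt(5) - 107) - 69)) = -18479*18/((-5 + 18*((-107 + 2*sqrt(5)) - 69))*((-107 + 2*sqrt(5)) - 69)) = -18479*18/((-176 + 2*sqrt(5))*(-5 + 18*(-176 + 2*sqrt(5)))) = -18479*18/((-176 + 2*sqrt(5))*(-5 + (-3168 + 36*sqrt(5)))) = -18479*18/((-3173 + 36*sqrt(5))*(-176 + 2*sqrt(5))) = -332622/((-3173 + 36*sqrt(5))*(-176 + 2*sqrt(5)))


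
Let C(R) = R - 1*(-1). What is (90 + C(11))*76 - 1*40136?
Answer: -32384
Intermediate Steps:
C(R) = 1 + R (C(R) = R + 1 = 1 + R)
(90 + C(11))*76 - 1*40136 = (90 + (1 + 11))*76 - 1*40136 = (90 + 12)*76 - 40136 = 102*76 - 40136 = 7752 - 40136 = -32384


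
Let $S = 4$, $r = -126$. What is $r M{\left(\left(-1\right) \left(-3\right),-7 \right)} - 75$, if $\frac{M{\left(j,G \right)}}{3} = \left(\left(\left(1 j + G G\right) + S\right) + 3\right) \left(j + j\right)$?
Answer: $-133887$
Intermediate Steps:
$M{\left(j,G \right)} = 6 j \left(7 + j + G^{2}\right)$ ($M{\left(j,G \right)} = 3 \left(\left(\left(1 j + G G\right) + 4\right) + 3\right) \left(j + j\right) = 3 \left(\left(\left(j + G^{2}\right) + 4\right) + 3\right) 2 j = 3 \left(\left(4 + j + G^{2}\right) + 3\right) 2 j = 3 \left(7 + j + G^{2}\right) 2 j = 3 \cdot 2 j \left(7 + j + G^{2}\right) = 6 j \left(7 + j + G^{2}\right)$)
$r M{\left(\left(-1\right) \left(-3\right),-7 \right)} - 75 = - 126 \cdot 6 \left(\left(-1\right) \left(-3\right)\right) \left(7 - -3 + \left(-7\right)^{2}\right) - 75 = - 126 \cdot 6 \cdot 3 \left(7 + 3 + 49\right) - 75 = - 126 \cdot 6 \cdot 3 \cdot 59 - 75 = \left(-126\right) 1062 - 75 = -133812 - 75 = -133887$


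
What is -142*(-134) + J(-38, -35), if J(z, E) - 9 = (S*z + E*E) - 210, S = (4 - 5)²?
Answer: 20014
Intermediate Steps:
S = 1 (S = (-1)² = 1)
J(z, E) = -201 + z + E² (J(z, E) = 9 + ((1*z + E*E) - 210) = 9 + ((z + E²) - 210) = 9 + (-210 + z + E²) = -201 + z + E²)
-142*(-134) + J(-38, -35) = -142*(-134) + (-201 - 38 + (-35)²) = 19028 + (-201 - 38 + 1225) = 19028 + 986 = 20014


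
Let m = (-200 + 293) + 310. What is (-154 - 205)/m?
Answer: -359/403 ≈ -0.89082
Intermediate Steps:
m = 403 (m = 93 + 310 = 403)
(-154 - 205)/m = (-154 - 205)/403 = -359*1/403 = -359/403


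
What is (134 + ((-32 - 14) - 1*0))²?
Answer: 7744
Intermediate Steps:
(134 + ((-32 - 14) - 1*0))² = (134 + (-46 + 0))² = (134 - 46)² = 88² = 7744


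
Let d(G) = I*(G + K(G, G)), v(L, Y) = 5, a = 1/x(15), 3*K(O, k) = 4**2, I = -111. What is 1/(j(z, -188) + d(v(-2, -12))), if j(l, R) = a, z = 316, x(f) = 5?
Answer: -5/5734 ≈ -0.00087199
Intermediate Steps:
K(O, k) = 16/3 (K(O, k) = (1/3)*4**2 = (1/3)*16 = 16/3)
a = 1/5 ≈ 0.20000
j(l, R) = 1/5
d(G) = -592 - 111*G (d(G) = -111*(G + 16/3) = -111*(16/3 + G) = -592 - 111*G)
1/(j(z, -188) + d(v(-2, -12))) = 1/(1/5 + (-592 - 111*5)) = 1/(1/5 + (-592 - 555)) = 1/(1/5 - 1147) = 1/(-5734/5) = -5/5734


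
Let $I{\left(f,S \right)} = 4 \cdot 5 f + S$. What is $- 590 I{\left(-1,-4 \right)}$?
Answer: $14160$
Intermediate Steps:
$I{\left(f,S \right)} = S + 20 f$ ($I{\left(f,S \right)} = 20 f + S = S + 20 f$)
$- 590 I{\left(-1,-4 \right)} = - 590 \left(-4 + 20 \left(-1\right)\right) = - 590 \left(-4 - 20\right) = \left(-590\right) \left(-24\right) = 14160$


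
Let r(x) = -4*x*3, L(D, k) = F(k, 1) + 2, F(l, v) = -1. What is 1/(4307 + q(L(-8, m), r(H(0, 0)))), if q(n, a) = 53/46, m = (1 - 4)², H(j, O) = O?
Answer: 46/198175 ≈ 0.00023212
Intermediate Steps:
m = 9 (m = (-3)² = 9)
L(D, k) = 1 (L(D, k) = -1 + 2 = 1)
r(x) = -12*x
q(n, a) = 53/46 (q(n, a) = 53*(1/46) = 53/46)
1/(4307 + q(L(-8, m), r(H(0, 0)))) = 1/(4307 + 53/46) = 1/(198175/46) = 46/198175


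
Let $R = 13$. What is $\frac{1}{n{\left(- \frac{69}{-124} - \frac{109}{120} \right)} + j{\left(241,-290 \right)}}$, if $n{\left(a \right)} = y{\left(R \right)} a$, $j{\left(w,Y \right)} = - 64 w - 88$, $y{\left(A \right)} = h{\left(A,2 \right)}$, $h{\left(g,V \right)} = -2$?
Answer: $- \frac{1860}{28851011} \approx -6.4469 \cdot 10^{-5}$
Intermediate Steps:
$y{\left(A \right)} = -2$
$j{\left(w,Y \right)} = -88 - 64 w$
$n{\left(a \right)} = - 2 a$
$\frac{1}{n{\left(- \frac{69}{-124} - \frac{109}{120} \right)} + j{\left(241,-290 \right)}} = \frac{1}{- 2 \left(- \frac{69}{-124} - \frac{109}{120}\right) - 15512} = \frac{1}{- 2 \left(\left(-69\right) \left(- \frac{1}{124}\right) - \frac{109}{120}\right) - 15512} = \frac{1}{- 2 \left(\frac{69}{124} - \frac{109}{120}\right) - 15512} = \frac{1}{\left(-2\right) \left(- \frac{1309}{3720}\right) - 15512} = \frac{1}{\frac{1309}{1860} - 15512} = \frac{1}{- \frac{28851011}{1860}} = - \frac{1860}{28851011}$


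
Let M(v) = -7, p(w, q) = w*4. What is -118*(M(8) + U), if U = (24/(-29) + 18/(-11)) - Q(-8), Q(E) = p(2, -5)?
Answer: 657378/319 ≈ 2060.7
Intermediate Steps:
p(w, q) = 4*w
Q(E) = 8 (Q(E) = 4*2 = 8)
U = -3338/319 (U = (24/(-29) + 18/(-11)) - 1*8 = (24*(-1/29) + 18*(-1/11)) - 8 = (-24/29 - 18/11) - 8 = -786/319 - 8 = -3338/319 ≈ -10.464)
-118*(M(8) + U) = -118*(-7 - 3338/319) = -118*(-5571/319) = 657378/319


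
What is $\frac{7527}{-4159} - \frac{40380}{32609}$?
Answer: $- \frac{413388363}{135620831} \approx -3.0481$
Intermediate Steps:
$\frac{7527}{-4159} - \frac{40380}{32609} = 7527 \left(- \frac{1}{4159}\right) - \frac{40380}{32609} = - \frac{7527}{4159} - \frac{40380}{32609} = - \frac{413388363}{135620831}$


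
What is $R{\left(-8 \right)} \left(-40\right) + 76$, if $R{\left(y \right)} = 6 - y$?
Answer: $-484$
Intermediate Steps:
$R{\left(-8 \right)} \left(-40\right) + 76 = \left(6 - -8\right) \left(-40\right) + 76 = \left(6 + 8\right) \left(-40\right) + 76 = 14 \left(-40\right) + 76 = -560 + 76 = -484$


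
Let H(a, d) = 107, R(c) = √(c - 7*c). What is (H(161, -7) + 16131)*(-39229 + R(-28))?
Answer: -637000502 + 32476*√42 ≈ -6.3679e+8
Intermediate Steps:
R(c) = √6*√(-c) (R(c) = √(-6*c) = √6*√(-c))
(H(161, -7) + 16131)*(-39229 + R(-28)) = (107 + 16131)*(-39229 + √6*√(-1*(-28))) = 16238*(-39229 + √6*√28) = 16238*(-39229 + √6*(2*√7)) = 16238*(-39229 + 2*√42) = -637000502 + 32476*√42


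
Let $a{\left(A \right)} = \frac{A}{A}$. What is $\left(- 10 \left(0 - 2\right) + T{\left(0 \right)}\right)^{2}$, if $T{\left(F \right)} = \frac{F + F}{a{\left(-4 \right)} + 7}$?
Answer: $400$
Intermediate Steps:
$a{\left(A \right)} = 1$
$T{\left(F \right)} = \frac{F}{4}$ ($T{\left(F \right)} = \frac{F + F}{1 + 7} = \frac{2 F}{8} = 2 F \frac{1}{8} = \frac{F}{4}$)
$\left(- 10 \left(0 - 2\right) + T{\left(0 \right)}\right)^{2} = \left(- 10 \left(0 - 2\right) + \frac{1}{4} \cdot 0\right)^{2} = \left(\left(-10\right) \left(-2\right) + 0\right)^{2} = \left(20 + 0\right)^{2} = 20^{2} = 400$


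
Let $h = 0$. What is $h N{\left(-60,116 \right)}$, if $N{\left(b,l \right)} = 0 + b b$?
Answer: $0$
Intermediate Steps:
$N{\left(b,l \right)} = b^{2}$ ($N{\left(b,l \right)} = 0 + b^{2} = b^{2}$)
$h N{\left(-60,116 \right)} = 0 \left(-60\right)^{2} = 0 \cdot 3600 = 0$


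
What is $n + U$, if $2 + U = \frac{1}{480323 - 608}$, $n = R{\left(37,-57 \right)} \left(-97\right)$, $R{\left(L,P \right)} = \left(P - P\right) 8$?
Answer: $- \frac{959429}{479715} \approx -2.0$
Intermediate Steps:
$R{\left(L,P \right)} = 0$ ($R{\left(L,P \right)} = 0 \cdot 8 = 0$)
$n = 0$ ($n = 0 \left(-97\right) = 0$)
$U = - \frac{959429}{479715}$ ($U = -2 + \frac{1}{480323 - 608} = -2 + \frac{1}{479715} = - \frac{959429}{479715} \approx -2.0$)
$n + U = 0 - \frac{959429}{479715} = - \frac{959429}{479715}$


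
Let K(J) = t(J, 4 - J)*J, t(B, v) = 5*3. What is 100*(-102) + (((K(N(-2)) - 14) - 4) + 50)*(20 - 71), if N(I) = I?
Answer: -10302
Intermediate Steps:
t(B, v) = 15
K(J) = 15*J
100*(-102) + (((K(N(-2)) - 14) - 4) + 50)*(20 - 71) = 100*(-102) + (((15*(-2) - 14) - 4) + 50)*(20 - 71) = -10200 + (((-30 - 14) - 4) + 50)*(-51) = -10200 + ((-44 - 4) + 50)*(-51) = -10200 + (-48 + 50)*(-51) = -10200 + 2*(-51) = -10200 - 102 = -10302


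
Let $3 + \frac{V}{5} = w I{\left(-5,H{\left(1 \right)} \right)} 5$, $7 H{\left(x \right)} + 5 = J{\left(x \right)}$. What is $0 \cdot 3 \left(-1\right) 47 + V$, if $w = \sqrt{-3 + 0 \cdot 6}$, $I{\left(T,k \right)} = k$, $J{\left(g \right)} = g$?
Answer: $-15 - \frac{100 i \sqrt{3}}{7} \approx -15.0 - 24.744 i$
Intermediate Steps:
$H{\left(x \right)} = - \frac{5}{7} + \frac{x}{7}$
$w = i \sqrt{3}$ ($w = \sqrt{-3 + 0} = \sqrt{-3} = i \sqrt{3} \approx 1.732 i$)
$V = -15 - \frac{100 i \sqrt{3}}{7}$ ($V = -15 + 5 i \sqrt{3} \left(- \frac{5}{7} + \frac{1}{7} \cdot 1\right) 5 = -15 + 5 i \sqrt{3} \left(- \frac{5}{7} + \frac{1}{7}\right) 5 = -15 + 5 i \sqrt{3} \left(- \frac{4}{7}\right) 5 = -15 + 5 - \frac{4 i \sqrt{3}}{7} \cdot 5 = -15 + 5 \left(- \frac{20 i \sqrt{3}}{7}\right) = -15 - \frac{100 i \sqrt{3}}{7} \approx -15.0 - 24.744 i$)
$0 \cdot 3 \left(-1\right) 47 + V = 0 \cdot 3 \left(-1\right) 47 - \left(15 + \frac{100 i \sqrt{3}}{7}\right) = 0 \left(-1\right) 47 - \left(15 + \frac{100 i \sqrt{3}}{7}\right) = 0 \cdot 47 - \left(15 + \frac{100 i \sqrt{3}}{7}\right) = 0 - \left(15 + \frac{100 i \sqrt{3}}{7}\right) = -15 - \frac{100 i \sqrt{3}}{7}$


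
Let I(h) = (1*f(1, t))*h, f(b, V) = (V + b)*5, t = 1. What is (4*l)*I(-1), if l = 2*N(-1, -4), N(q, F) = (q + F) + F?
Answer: 720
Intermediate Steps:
N(q, F) = q + 2*F (N(q, F) = (F + q) + F = q + 2*F)
f(b, V) = 5*V + 5*b
I(h) = 10*h (I(h) = (1*(5*1 + 5*1))*h = (1*(5 + 5))*h = (1*10)*h = 10*h)
l = -18 (l = 2*(-1 + 2*(-4)) = 2*(-1 - 8) = 2*(-9) = -18)
(4*l)*I(-1) = (4*(-18))*(10*(-1)) = -72*(-10) = 720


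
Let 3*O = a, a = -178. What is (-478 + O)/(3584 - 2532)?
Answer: -403/789 ≈ -0.51077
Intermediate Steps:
O = -178/3 (O = (⅓)*(-178) = -178/3 ≈ -59.333)
(-478 + O)/(3584 - 2532) = (-478 - 178/3)/(3584 - 2532) = -1612/3/1052 = -1612/3*1/1052 = -403/789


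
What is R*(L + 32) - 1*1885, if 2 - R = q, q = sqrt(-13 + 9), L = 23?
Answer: -1775 - 110*I ≈ -1775.0 - 110.0*I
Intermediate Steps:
q = 2*I (q = sqrt(-4) = 2*I ≈ 2.0*I)
R = 2 - 2*I ≈ 2.0 - 2.0*I
R*(L + 32) - 1*1885 = (2 - 2*I)*(23 + 32) - 1*1885 = (2 - 2*I)*55 - 1885 = (110 - 110*I) - 1885 = -1775 - 110*I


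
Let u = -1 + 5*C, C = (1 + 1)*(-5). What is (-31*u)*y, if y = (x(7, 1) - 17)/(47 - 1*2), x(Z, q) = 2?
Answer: -527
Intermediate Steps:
C = -10 (C = 2*(-5) = -10)
y = -⅓ (y = (2 - 17)/(47 - 1*2) = -15/(47 - 2) = -15/45 = -15*1/45 = -⅓ ≈ -0.33333)
u = -51 (u = -1 + 5*(-10) = -1 - 50 = -51)
(-31*u)*y = -31*(-51)*(-⅓) = 1581*(-⅓) = -527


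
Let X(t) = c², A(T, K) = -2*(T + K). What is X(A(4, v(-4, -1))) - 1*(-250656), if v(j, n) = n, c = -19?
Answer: 251017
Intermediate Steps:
A(T, K) = -2*K - 2*T (A(T, K) = -2*(K + T) = -2*K - 2*T)
X(t) = 361 (X(t) = (-19)² = 361)
X(A(4, v(-4, -1))) - 1*(-250656) = 361 - 1*(-250656) = 361 + 250656 = 251017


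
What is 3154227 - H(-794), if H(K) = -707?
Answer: 3154934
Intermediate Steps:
3154227 - H(-794) = 3154227 - 1*(-707) = 3154227 + 707 = 3154934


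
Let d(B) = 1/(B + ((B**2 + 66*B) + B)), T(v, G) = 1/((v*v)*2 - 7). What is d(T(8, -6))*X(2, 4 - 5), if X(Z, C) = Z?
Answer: 29282/8229 ≈ 3.5584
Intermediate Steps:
T(v, G) = 1/(-7 + 2*v**2) (T(v, G) = 1/(v**2*2 - 7) = 1/(2*v**2 - 7) = 1/(-7 + 2*v**2))
d(B) = 1/(B**2 + 68*B) (d(B) = 1/(B + (B**2 + 67*B)) = 1/(B**2 + 68*B))
d(T(8, -6))*X(2, 4 - 5) = (1/((1/(-7 + 2*8**2))*(68 + 1/(-7 + 2*8**2))))*2 = (1/((1/(-7 + 2*64))*(68 + 1/(-7 + 2*64))))*2 = (1/((1/(-7 + 128))*(68 + 1/(-7 + 128))))*2 = (1/((1/121)*(68 + 1/121)))*2 = (121/(8229/121))*2 = (121*(121/8229))*2 = (14641/8229)*2 = 29282/8229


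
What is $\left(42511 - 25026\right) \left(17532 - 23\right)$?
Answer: $306144865$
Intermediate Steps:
$\left(42511 - 25026\right) \left(17532 - 23\right) = 17485 \left(17532 + \left(8 - 31\right)\right) = 17485 \left(17532 - 23\right) = 17485 \cdot 17509 = 306144865$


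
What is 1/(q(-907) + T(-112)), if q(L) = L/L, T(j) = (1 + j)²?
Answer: 1/12322 ≈ 8.1156e-5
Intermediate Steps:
q(L) = 1
1/(q(-907) + T(-112)) = 1/(1 + (1 - 112)²) = 1/(1 + (-111)²) = 1/(1 + 12321) = 1/12322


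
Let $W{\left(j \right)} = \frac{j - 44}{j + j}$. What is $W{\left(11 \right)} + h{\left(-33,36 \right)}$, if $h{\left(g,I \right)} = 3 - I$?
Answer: $- \frac{69}{2} \approx -34.5$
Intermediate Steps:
$W{\left(j \right)} = \frac{-44 + j}{2 j}$
$W{\left(11 \right)} + h{\left(-33,36 \right)} = \frac{-44 + 11}{2 \cdot 11} + \left(3 - 36\right) = \frac{1}{2} \cdot \frac{1}{11} \left(-33\right) + \left(3 - 36\right) = - \frac{3}{2} - 33 = - \frac{69}{2}$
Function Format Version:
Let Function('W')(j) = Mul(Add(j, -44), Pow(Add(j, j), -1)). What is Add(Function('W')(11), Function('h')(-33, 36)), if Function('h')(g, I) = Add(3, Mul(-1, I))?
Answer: Rational(-69, 2) ≈ -34.500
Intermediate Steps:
Function('W')(j) = Mul(Rational(1, 2), Pow(j, -1), Add(-44, j)) (Function('W')(j) = Mul(Add(-44, j), Pow(Mul(2, j), -1)) = Mul(Add(-44, j), Mul(Rational(1, 2), Pow(j, -1))) = Mul(Rational(1, 2), Pow(j, -1), Add(-44, j)))
Add(Function('W')(11), Function('h')(-33, 36)) = Add(Mul(Rational(1, 2), Pow(11, -1), Add(-44, 11)), Add(3, Mul(-1, 36))) = Add(Mul(Rational(1, 2), Rational(1, 11), -33), Add(3, -36)) = Add(Rational(-3, 2), -33) = Rational(-69, 2)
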